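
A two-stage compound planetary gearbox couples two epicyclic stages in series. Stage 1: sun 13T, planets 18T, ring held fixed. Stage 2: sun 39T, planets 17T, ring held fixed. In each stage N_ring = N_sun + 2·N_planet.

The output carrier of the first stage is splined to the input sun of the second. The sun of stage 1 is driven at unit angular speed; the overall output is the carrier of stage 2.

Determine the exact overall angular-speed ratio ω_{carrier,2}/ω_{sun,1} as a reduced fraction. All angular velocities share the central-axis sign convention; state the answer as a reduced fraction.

507/6944

Stage 1: N_ring = 13 + 2·18 = 49
Stage 1: 13(ω_s−ω_c) = −49(ω_r−ω_c),  ω_r=0, ω_s=1
Stage 1: 13(1−ω_c) = −49(0−ω_c)  ⇒  62ω_c = 13  ⇒  ω_c = 13/62
  ⇒ ω_c¹/ω_s¹ = 13/62
Stage 2: N_ring = 39 + 2·17 = 73
Stage 2: 39(ω_s−ω_c) = −73(ω_r−ω_c),  ω_r=0, ω_s=1
Stage 2: 39(1−ω_c) = −73(0−ω_c)  ⇒  112ω_c = 39  ⇒  ω_c = 39/112
  ⇒ ω_c²/ω_s² = 39/112
Coupling ω_s² = ω_c¹ ⇒ overall = 13/62 × 39/112 = 507/6944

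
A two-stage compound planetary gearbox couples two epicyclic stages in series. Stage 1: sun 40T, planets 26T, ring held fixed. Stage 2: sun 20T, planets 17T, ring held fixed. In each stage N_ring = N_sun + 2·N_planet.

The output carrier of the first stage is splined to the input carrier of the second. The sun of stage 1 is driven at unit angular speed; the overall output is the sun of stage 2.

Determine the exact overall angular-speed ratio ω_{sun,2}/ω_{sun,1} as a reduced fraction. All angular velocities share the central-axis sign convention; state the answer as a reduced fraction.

37/33

Stage 1: N_ring = 40 + 2·26 = 92
Stage 1: 40(ω_s−ω_c) = −92(ω_r−ω_c),  ω_r=0, ω_s=1
Stage 1: 40(1−ω_c) = −92(0−ω_c)  ⇒  132ω_c = 40  ⇒  ω_c = 10/33
  ⇒ ω_c¹/ω_s¹ = 10/33
Stage 2: N_ring = 20 + 2·17 = 54
Stage 2: 20(ω_s−ω_c) = −54(ω_r−ω_c),  ω_r=0, ω_c=1
Stage 2: ω_s = 1 − (54/20)(0−1) = 37/10
  ⇒ ω_s²/ω_c² = 37/10
Coupling ω_c² = ω_c¹ ⇒ overall = 10/33 × 37/10 = 37/33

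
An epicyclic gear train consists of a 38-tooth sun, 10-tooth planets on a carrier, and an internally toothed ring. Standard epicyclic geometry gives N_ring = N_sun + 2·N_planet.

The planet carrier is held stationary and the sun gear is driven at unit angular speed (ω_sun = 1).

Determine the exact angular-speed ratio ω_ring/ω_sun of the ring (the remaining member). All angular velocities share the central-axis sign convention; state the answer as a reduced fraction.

N_ring = 38 + 2·10 = 58
38(ω_s−ω_c) = −58(ω_r−ω_c),  ω_c=0, ω_s=1
ω_r = 0 − (38/58)(1−0) = -19/29
ω_r/ω_s = -19/29

-19/29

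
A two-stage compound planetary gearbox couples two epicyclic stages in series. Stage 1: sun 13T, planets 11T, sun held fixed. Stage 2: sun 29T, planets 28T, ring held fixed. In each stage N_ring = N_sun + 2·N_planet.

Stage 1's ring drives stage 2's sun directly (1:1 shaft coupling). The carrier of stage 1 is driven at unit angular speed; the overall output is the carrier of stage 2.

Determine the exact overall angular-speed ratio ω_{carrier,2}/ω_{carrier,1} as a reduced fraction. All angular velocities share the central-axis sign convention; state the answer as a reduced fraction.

Stage 1: N_ring = 13 + 2·11 = 35
Stage 1: 13(ω_s−ω_c) = −35(ω_r−ω_c),  ω_s=0, ω_c=1
Stage 1: ω_r = 1 − (13/35)(0−1) = 48/35
  ⇒ ω_r¹/ω_c¹ = 48/35
Stage 2: N_ring = 29 + 2·28 = 85
Stage 2: 29(ω_s−ω_c) = −85(ω_r−ω_c),  ω_r=0, ω_s=1
Stage 2: 29(1−ω_c) = −85(0−ω_c)  ⇒  114ω_c = 29  ⇒  ω_c = 29/114
  ⇒ ω_c²/ω_s² = 29/114
Coupling ω_s² = ω_r¹ ⇒ overall = 48/35 × 29/114 = 232/665

232/665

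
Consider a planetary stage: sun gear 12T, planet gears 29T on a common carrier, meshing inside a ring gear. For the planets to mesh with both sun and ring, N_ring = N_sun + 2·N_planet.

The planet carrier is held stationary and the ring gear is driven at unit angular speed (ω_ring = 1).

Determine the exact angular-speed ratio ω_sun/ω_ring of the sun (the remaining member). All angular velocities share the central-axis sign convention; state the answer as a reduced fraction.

N_ring = 12 + 2·29 = 70
12(ω_s−ω_c) = −70(ω_r−ω_c),  ω_c=0, ω_r=1
ω_s = 0 − (70/12)(1−0) = -35/6
ω_s/ω_r = -35/6

-35/6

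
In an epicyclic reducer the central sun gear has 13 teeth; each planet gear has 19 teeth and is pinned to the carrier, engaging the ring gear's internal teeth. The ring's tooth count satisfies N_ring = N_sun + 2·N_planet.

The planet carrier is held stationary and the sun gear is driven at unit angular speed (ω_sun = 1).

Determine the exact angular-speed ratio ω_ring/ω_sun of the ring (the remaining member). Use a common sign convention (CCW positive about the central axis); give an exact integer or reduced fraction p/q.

-13/51

N_ring = 13 + 2·19 = 51
13(ω_s−ω_c) = −51(ω_r−ω_c),  ω_c=0, ω_s=1
ω_r = 0 − (13/51)(1−0) = -13/51
ω_r/ω_s = -13/51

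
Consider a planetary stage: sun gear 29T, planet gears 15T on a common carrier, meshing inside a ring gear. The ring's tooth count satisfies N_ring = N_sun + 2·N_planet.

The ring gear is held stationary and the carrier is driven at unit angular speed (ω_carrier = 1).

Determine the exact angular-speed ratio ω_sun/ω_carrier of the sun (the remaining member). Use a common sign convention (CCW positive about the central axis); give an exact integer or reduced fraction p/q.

N_ring = 29 + 2·15 = 59
29(ω_s−ω_c) = −59(ω_r−ω_c),  ω_r=0, ω_c=1
ω_s = 1 − (59/29)(0−1) = 88/29
ω_s/ω_c = 88/29

88/29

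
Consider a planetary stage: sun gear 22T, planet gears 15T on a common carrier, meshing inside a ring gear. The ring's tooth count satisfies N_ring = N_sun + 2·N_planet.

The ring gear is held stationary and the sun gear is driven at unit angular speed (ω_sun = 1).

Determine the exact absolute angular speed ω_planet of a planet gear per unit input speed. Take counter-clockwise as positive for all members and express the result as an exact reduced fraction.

N_ring = 22 + 2·15 = 52
22(ω_s−ω_c) = −52(ω_r−ω_c),  ω_r=0, ω_s=1
22(1−ω_c) = −52(0−ω_c)  ⇒  74ω_c = 22  ⇒  ω_c = 11/37
sun–planet: 22·(1−11/37) = −15·(ω_p−ω_c)  ⇒  ω_p−ω_c = −(22/15)·(26/37) = -572/555
ω_p = 11/37 − 572/555 = -11/15

-11/15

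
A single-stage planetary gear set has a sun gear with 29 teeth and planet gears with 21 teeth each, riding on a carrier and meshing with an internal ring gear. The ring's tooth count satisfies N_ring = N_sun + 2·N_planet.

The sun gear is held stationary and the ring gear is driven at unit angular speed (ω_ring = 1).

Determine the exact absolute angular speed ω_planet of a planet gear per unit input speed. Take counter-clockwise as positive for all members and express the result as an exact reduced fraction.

71/42

N_ring = 29 + 2·21 = 71
29(ω_s−ω_c) = −71(ω_r−ω_c),  ω_s=0, ω_r=1
29(0−ω_c) = −71(1−ω_c)  ⇒  100ω_c = 71  ⇒  ω_c = 71/100
sun–planet: 29·(0−71/100) = −21·(ω_p−ω_c)  ⇒  ω_p−ω_c = −(29/21)·(-71/100) = 2059/2100
ω_p = 71/100 + 2059/2100 = 71/42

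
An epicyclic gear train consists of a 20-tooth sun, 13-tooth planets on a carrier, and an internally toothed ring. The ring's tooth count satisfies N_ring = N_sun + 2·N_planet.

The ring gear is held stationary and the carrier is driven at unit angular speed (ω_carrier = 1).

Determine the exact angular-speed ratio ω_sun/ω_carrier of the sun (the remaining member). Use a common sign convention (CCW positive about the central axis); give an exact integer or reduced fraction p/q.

33/10

N_ring = 20 + 2·13 = 46
20(ω_s−ω_c) = −46(ω_r−ω_c),  ω_r=0, ω_c=1
ω_s = 1 − (46/20)(0−1) = 33/10
ω_s/ω_c = 33/10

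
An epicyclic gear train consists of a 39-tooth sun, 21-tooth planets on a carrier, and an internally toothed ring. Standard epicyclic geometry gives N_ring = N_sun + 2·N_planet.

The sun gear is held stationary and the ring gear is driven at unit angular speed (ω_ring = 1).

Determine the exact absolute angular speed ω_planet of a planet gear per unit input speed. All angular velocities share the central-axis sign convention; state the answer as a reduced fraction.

N_ring = 39 + 2·21 = 81
39(ω_s−ω_c) = −81(ω_r−ω_c),  ω_s=0, ω_r=1
39(0−ω_c) = −81(1−ω_c)  ⇒  120ω_c = 81  ⇒  ω_c = 27/40
sun–planet: 39·(0−27/40) = −21·(ω_p−ω_c)  ⇒  ω_p−ω_c = −(39/21)·(-27/40) = 351/280
ω_p = 27/40 + 351/280 = 27/14

27/14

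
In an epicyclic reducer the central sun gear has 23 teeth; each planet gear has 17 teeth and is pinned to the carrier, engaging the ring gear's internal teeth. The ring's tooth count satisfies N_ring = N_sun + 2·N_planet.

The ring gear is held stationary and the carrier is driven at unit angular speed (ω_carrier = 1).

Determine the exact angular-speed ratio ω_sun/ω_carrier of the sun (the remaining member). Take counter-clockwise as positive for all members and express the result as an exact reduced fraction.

N_ring = 23 + 2·17 = 57
23(ω_s−ω_c) = −57(ω_r−ω_c),  ω_r=0, ω_c=1
ω_s = 1 − (57/23)(0−1) = 80/23
ω_s/ω_c = 80/23

80/23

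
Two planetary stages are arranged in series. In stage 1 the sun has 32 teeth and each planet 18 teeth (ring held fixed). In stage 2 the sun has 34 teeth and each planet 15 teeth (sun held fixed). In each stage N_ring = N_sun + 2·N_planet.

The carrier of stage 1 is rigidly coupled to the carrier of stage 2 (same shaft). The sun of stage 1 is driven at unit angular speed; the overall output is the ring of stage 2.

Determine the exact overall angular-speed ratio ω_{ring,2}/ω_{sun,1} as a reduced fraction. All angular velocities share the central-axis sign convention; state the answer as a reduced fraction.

49/100

Stage 1: N_ring = 32 + 2·18 = 68
Stage 1: 32(ω_s−ω_c) = −68(ω_r−ω_c),  ω_r=0, ω_s=1
Stage 1: 32(1−ω_c) = −68(0−ω_c)  ⇒  100ω_c = 32  ⇒  ω_c = 8/25
  ⇒ ω_c¹/ω_s¹ = 8/25
Stage 2: N_ring = 34 + 2·15 = 64
Stage 2: 34(ω_s−ω_c) = −64(ω_r−ω_c),  ω_s=0, ω_c=1
Stage 2: ω_r = 1 − (34/64)(0−1) = 49/32
  ⇒ ω_r²/ω_c² = 49/32
Coupling ω_c² = ω_c¹ ⇒ overall = 8/25 × 49/32 = 49/100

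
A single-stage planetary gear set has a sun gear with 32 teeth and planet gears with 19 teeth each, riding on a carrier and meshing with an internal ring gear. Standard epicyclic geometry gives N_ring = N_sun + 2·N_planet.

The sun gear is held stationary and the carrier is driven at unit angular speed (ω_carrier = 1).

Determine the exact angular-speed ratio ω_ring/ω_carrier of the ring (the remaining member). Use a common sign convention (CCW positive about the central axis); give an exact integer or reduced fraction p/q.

51/35

N_ring = 32 + 2·19 = 70
32(ω_s−ω_c) = −70(ω_r−ω_c),  ω_s=0, ω_c=1
ω_r = 1 − (32/70)(0−1) = 51/35
ω_r/ω_c = 51/35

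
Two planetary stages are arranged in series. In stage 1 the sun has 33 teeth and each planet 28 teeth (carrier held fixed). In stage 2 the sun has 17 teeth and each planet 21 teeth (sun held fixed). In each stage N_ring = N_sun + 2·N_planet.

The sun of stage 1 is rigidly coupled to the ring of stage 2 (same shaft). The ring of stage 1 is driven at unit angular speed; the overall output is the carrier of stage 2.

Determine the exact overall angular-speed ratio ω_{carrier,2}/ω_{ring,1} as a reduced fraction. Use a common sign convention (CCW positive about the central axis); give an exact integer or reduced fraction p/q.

-5251/2508

Stage 1: N_ring = 33 + 2·28 = 89
Stage 1: 33(ω_s−ω_c) = −89(ω_r−ω_c),  ω_c=0, ω_r=1
Stage 1: ω_s = 0 − (89/33)(1−0) = -89/33
  ⇒ ω_s¹/ω_r¹ = -89/33
Stage 2: N_ring = 17 + 2·21 = 59
Stage 2: 17(ω_s−ω_c) = −59(ω_r−ω_c),  ω_s=0, ω_r=1
Stage 2: 17(0−ω_c) = −59(1−ω_c)  ⇒  76ω_c = 59  ⇒  ω_c = 59/76
  ⇒ ω_c²/ω_r² = 59/76
Coupling ω_r² = ω_s¹ ⇒ overall = -89/33 × 59/76 = -5251/2508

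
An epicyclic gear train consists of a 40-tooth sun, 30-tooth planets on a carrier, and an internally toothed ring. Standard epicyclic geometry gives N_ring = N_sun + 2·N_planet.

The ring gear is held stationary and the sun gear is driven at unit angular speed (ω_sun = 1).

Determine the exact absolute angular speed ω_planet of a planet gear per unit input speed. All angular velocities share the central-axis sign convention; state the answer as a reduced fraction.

N_ring = 40 + 2·30 = 100
40(ω_s−ω_c) = −100(ω_r−ω_c),  ω_r=0, ω_s=1
40(1−ω_c) = −100(0−ω_c)  ⇒  140ω_c = 40  ⇒  ω_c = 2/7
sun–planet: 40·(1−2/7) = −30·(ω_p−ω_c)  ⇒  ω_p−ω_c = −(40/30)·(5/7) = -20/21
ω_p = 2/7 − 20/21 = -2/3

-2/3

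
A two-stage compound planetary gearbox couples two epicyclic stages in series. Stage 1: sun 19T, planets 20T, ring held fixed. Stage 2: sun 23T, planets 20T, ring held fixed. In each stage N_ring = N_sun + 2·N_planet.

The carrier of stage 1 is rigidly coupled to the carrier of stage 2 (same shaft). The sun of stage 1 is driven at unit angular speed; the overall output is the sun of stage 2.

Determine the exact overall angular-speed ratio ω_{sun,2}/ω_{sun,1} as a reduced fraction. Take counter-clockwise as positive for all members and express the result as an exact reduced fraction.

Stage 1: N_ring = 19 + 2·20 = 59
Stage 1: 19(ω_s−ω_c) = −59(ω_r−ω_c),  ω_r=0, ω_s=1
Stage 1: 19(1−ω_c) = −59(0−ω_c)  ⇒  78ω_c = 19  ⇒  ω_c = 19/78
  ⇒ ω_c¹/ω_s¹ = 19/78
Stage 2: N_ring = 23 + 2·20 = 63
Stage 2: 23(ω_s−ω_c) = −63(ω_r−ω_c),  ω_r=0, ω_c=1
Stage 2: ω_s = 1 − (63/23)(0−1) = 86/23
  ⇒ ω_s²/ω_c² = 86/23
Coupling ω_c² = ω_c¹ ⇒ overall = 19/78 × 86/23 = 817/897

817/897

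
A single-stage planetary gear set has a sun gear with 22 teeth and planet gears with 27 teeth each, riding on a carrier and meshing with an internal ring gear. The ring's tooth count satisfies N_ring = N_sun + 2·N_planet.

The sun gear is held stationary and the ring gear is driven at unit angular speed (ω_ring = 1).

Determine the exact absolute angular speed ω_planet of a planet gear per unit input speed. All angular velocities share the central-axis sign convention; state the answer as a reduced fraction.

N_ring = 22 + 2·27 = 76
22(ω_s−ω_c) = −76(ω_r−ω_c),  ω_s=0, ω_r=1
22(0−ω_c) = −76(1−ω_c)  ⇒  98ω_c = 76  ⇒  ω_c = 38/49
sun–planet: 22·(0−38/49) = −27·(ω_p−ω_c)  ⇒  ω_p−ω_c = −(22/27)·(-38/49) = 836/1323
ω_p = 38/49 + 836/1323 = 38/27

38/27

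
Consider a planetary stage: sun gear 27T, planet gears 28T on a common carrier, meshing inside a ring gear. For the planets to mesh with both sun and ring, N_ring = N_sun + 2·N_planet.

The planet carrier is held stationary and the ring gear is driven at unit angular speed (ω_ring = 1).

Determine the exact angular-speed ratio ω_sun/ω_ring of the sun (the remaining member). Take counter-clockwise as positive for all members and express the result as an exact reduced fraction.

N_ring = 27 + 2·28 = 83
27(ω_s−ω_c) = −83(ω_r−ω_c),  ω_c=0, ω_r=1
ω_s = 0 − (83/27)(1−0) = -83/27
ω_s/ω_r = -83/27

-83/27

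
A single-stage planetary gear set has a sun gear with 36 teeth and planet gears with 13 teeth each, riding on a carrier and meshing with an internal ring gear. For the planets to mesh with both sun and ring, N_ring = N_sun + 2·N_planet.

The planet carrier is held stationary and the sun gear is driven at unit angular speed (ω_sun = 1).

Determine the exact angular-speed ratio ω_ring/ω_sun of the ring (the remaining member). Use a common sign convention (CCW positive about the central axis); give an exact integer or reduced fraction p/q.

-18/31

N_ring = 36 + 2·13 = 62
36(ω_s−ω_c) = −62(ω_r−ω_c),  ω_c=0, ω_s=1
ω_r = 0 − (36/62)(1−0) = -18/31
ω_r/ω_s = -18/31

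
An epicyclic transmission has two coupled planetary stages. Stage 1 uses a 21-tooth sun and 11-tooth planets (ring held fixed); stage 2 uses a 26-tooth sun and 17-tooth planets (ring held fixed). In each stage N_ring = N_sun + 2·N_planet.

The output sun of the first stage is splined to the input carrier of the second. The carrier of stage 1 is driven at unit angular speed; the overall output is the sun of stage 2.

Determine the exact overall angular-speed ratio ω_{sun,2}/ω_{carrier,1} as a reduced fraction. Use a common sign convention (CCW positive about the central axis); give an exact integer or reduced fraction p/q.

Stage 1: N_ring = 21 + 2·11 = 43
Stage 1: 21(ω_s−ω_c) = −43(ω_r−ω_c),  ω_r=0, ω_c=1
Stage 1: ω_s = 1 − (43/21)(0−1) = 64/21
  ⇒ ω_s¹/ω_c¹ = 64/21
Stage 2: N_ring = 26 + 2·17 = 60
Stage 2: 26(ω_s−ω_c) = −60(ω_r−ω_c),  ω_r=0, ω_c=1
Stage 2: ω_s = 1 − (60/26)(0−1) = 43/13
  ⇒ ω_s²/ω_c² = 43/13
Coupling ω_c² = ω_s¹ ⇒ overall = 64/21 × 43/13 = 2752/273

2752/273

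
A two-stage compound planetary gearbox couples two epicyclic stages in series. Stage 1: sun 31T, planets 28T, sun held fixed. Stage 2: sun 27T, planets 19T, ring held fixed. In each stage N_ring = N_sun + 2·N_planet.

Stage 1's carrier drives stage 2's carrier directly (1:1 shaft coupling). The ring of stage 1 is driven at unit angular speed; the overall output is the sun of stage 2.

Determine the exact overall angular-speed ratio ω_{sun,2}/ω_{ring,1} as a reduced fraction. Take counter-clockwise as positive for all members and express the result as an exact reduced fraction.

Stage 1: N_ring = 31 + 2·28 = 87
Stage 1: 31(ω_s−ω_c) = −87(ω_r−ω_c),  ω_s=0, ω_r=1
Stage 1: 31(0−ω_c) = −87(1−ω_c)  ⇒  118ω_c = 87  ⇒  ω_c = 87/118
  ⇒ ω_c¹/ω_r¹ = 87/118
Stage 2: N_ring = 27 + 2·19 = 65
Stage 2: 27(ω_s−ω_c) = −65(ω_r−ω_c),  ω_r=0, ω_c=1
Stage 2: ω_s = 1 − (65/27)(0−1) = 92/27
  ⇒ ω_s²/ω_c² = 92/27
Coupling ω_c² = ω_c¹ ⇒ overall = 87/118 × 92/27 = 1334/531

1334/531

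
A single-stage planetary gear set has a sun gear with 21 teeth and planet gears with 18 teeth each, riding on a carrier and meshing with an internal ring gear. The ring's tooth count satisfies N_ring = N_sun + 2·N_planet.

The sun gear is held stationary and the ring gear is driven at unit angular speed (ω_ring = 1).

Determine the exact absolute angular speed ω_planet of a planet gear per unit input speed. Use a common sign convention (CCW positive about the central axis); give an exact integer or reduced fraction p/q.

19/12

N_ring = 21 + 2·18 = 57
21(ω_s−ω_c) = −57(ω_r−ω_c),  ω_s=0, ω_r=1
21(0−ω_c) = −57(1−ω_c)  ⇒  78ω_c = 57  ⇒  ω_c = 19/26
sun–planet: 21·(0−19/26) = −18·(ω_p−ω_c)  ⇒  ω_p−ω_c = −(21/18)·(-19/26) = 133/156
ω_p = 19/26 + 133/156 = 19/12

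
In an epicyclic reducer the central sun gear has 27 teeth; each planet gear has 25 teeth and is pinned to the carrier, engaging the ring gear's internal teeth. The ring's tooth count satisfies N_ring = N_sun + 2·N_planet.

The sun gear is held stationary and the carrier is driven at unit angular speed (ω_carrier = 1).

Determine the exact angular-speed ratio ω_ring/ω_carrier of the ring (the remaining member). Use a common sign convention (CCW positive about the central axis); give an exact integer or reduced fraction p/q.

N_ring = 27 + 2·25 = 77
27(ω_s−ω_c) = −77(ω_r−ω_c),  ω_s=0, ω_c=1
ω_r = 1 − (27/77)(0−1) = 104/77
ω_r/ω_c = 104/77

104/77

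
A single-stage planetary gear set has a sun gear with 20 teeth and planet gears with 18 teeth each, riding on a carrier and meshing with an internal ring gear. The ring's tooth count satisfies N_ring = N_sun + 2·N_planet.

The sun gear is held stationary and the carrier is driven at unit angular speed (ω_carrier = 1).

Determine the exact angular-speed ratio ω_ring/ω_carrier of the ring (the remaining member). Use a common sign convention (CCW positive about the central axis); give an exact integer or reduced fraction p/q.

N_ring = 20 + 2·18 = 56
20(ω_s−ω_c) = −56(ω_r−ω_c),  ω_s=0, ω_c=1
ω_r = 1 − (20/56)(0−1) = 19/14
ω_r/ω_c = 19/14

19/14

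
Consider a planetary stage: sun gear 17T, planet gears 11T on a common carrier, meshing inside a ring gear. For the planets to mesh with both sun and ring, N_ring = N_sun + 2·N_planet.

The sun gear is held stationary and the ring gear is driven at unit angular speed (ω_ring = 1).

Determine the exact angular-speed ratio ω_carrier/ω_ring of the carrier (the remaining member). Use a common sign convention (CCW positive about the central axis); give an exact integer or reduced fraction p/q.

N_ring = 17 + 2·11 = 39
17(ω_s−ω_c) = −39(ω_r−ω_c),  ω_s=0, ω_r=1
17(0−ω_c) = −39(1−ω_c)  ⇒  56ω_c = 39  ⇒  ω_c = 39/56
ω_c/ω_r = 39/56

39/56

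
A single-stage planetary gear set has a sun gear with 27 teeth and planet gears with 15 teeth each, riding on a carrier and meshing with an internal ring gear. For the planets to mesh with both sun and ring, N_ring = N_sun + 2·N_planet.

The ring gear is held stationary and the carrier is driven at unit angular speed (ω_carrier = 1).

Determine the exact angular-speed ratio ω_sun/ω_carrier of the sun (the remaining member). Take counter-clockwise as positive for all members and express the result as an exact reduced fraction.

28/9

N_ring = 27 + 2·15 = 57
27(ω_s−ω_c) = −57(ω_r−ω_c),  ω_r=0, ω_c=1
ω_s = 1 − (57/27)(0−1) = 28/9
ω_s/ω_c = 28/9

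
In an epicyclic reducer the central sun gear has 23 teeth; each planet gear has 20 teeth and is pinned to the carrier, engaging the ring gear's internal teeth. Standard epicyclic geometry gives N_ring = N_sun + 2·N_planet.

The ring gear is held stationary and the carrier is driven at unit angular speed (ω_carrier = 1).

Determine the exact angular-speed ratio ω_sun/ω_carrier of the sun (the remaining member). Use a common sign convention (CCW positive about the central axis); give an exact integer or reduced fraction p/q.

86/23

N_ring = 23 + 2·20 = 63
23(ω_s−ω_c) = −63(ω_r−ω_c),  ω_r=0, ω_c=1
ω_s = 1 − (63/23)(0−1) = 86/23
ω_s/ω_c = 86/23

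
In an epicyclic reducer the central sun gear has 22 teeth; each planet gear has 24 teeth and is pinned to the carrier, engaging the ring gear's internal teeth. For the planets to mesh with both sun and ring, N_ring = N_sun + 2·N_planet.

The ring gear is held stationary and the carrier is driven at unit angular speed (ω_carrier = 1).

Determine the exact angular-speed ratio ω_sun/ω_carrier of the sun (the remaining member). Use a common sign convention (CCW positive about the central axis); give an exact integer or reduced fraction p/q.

N_ring = 22 + 2·24 = 70
22(ω_s−ω_c) = −70(ω_r−ω_c),  ω_r=0, ω_c=1
ω_s = 1 − (70/22)(0−1) = 46/11
ω_s/ω_c = 46/11

46/11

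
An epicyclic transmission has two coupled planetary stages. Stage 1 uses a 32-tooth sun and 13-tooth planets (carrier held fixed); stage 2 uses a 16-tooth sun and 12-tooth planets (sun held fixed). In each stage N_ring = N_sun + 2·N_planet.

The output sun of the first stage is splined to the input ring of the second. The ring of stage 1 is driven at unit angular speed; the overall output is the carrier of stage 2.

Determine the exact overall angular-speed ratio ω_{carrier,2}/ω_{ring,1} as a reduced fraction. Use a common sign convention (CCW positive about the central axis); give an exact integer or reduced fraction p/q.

Stage 1: N_ring = 32 + 2·13 = 58
Stage 1: 32(ω_s−ω_c) = −58(ω_r−ω_c),  ω_c=0, ω_r=1
Stage 1: ω_s = 0 − (58/32)(1−0) = -29/16
  ⇒ ω_s¹/ω_r¹ = -29/16
Stage 2: N_ring = 16 + 2·12 = 40
Stage 2: 16(ω_s−ω_c) = −40(ω_r−ω_c),  ω_s=0, ω_r=1
Stage 2: 16(0−ω_c) = −40(1−ω_c)  ⇒  56ω_c = 40  ⇒  ω_c = 5/7
  ⇒ ω_c²/ω_r² = 5/7
Coupling ω_r² = ω_s¹ ⇒ overall = -29/16 × 5/7 = -145/112

-145/112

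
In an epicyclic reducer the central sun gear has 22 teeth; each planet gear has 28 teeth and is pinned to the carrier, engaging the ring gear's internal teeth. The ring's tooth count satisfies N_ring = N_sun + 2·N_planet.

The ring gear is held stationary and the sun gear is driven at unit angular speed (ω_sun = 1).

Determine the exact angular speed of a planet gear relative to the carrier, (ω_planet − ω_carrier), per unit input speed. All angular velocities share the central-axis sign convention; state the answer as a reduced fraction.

N_ring = 22 + 2·28 = 78
22(ω_s−ω_c) = −78(ω_r−ω_c),  ω_r=0, ω_s=1
22(1−ω_c) = −78(0−ω_c)  ⇒  100ω_c = 22  ⇒  ω_c = 11/50
sun–planet: 22·(1−11/50) = −28·(ω_p−ω_c)  ⇒  ω_p−ω_c = −(22/28)·(39/50) = -429/700

-429/700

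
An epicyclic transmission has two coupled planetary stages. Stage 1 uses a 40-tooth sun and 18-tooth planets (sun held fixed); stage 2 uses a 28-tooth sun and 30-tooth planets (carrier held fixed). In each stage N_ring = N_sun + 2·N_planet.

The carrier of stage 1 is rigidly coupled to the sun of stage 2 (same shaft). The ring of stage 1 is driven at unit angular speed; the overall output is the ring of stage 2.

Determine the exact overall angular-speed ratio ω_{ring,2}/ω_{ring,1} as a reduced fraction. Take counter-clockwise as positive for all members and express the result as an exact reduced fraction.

Stage 1: N_ring = 40 + 2·18 = 76
Stage 1: 40(ω_s−ω_c) = −76(ω_r−ω_c),  ω_s=0, ω_r=1
Stage 1: 40(0−ω_c) = −76(1−ω_c)  ⇒  116ω_c = 76  ⇒  ω_c = 19/29
  ⇒ ω_c¹/ω_r¹ = 19/29
Stage 2: N_ring = 28 + 2·30 = 88
Stage 2: 28(ω_s−ω_c) = −88(ω_r−ω_c),  ω_c=0, ω_s=1
Stage 2: ω_r = 0 − (28/88)(1−0) = -7/22
  ⇒ ω_r²/ω_s² = -7/22
Coupling ω_s² = ω_c¹ ⇒ overall = 19/29 × -7/22 = -133/638

-133/638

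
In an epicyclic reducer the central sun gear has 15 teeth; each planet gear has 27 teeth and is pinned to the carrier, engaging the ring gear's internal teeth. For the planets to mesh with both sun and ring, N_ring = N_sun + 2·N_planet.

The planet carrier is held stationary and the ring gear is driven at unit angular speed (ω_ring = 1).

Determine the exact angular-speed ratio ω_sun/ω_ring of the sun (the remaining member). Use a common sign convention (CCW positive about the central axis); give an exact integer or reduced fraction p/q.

-23/5

N_ring = 15 + 2·27 = 69
15(ω_s−ω_c) = −69(ω_r−ω_c),  ω_c=0, ω_r=1
ω_s = 0 − (69/15)(1−0) = -23/5
ω_s/ω_r = -23/5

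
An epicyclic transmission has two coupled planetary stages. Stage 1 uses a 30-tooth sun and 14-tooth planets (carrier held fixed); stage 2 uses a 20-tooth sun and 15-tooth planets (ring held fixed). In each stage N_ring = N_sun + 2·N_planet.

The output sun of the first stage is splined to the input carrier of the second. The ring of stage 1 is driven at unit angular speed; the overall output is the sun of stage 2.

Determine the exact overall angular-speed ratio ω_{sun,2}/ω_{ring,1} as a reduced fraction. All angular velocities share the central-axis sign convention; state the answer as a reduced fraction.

Stage 1: N_ring = 30 + 2·14 = 58
Stage 1: 30(ω_s−ω_c) = −58(ω_r−ω_c),  ω_c=0, ω_r=1
Stage 1: ω_s = 0 − (58/30)(1−0) = -29/15
  ⇒ ω_s¹/ω_r¹ = -29/15
Stage 2: N_ring = 20 + 2·15 = 50
Stage 2: 20(ω_s−ω_c) = −50(ω_r−ω_c),  ω_r=0, ω_c=1
Stage 2: ω_s = 1 − (50/20)(0−1) = 7/2
  ⇒ ω_s²/ω_c² = 7/2
Coupling ω_c² = ω_s¹ ⇒ overall = -29/15 × 7/2 = -203/30

-203/30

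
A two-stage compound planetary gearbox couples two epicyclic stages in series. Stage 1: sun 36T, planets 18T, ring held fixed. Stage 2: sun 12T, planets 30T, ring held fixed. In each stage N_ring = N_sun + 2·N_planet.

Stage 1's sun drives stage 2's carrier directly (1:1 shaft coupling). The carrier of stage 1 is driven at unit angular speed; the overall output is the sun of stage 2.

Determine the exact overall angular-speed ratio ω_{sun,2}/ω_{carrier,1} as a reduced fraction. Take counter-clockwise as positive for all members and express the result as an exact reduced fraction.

Stage 1: N_ring = 36 + 2·18 = 72
Stage 1: 36(ω_s−ω_c) = −72(ω_r−ω_c),  ω_r=0, ω_c=1
Stage 1: ω_s = 1 − (72/36)(0−1) = 3
  ⇒ ω_s¹/ω_c¹ = 3
Stage 2: N_ring = 12 + 2·30 = 72
Stage 2: 12(ω_s−ω_c) = −72(ω_r−ω_c),  ω_r=0, ω_c=1
Stage 2: ω_s = 1 − (72/12)(0−1) = 7
  ⇒ ω_s²/ω_c² = 7
Coupling ω_c² = ω_s¹ ⇒ overall = 3 × 7 = 21

21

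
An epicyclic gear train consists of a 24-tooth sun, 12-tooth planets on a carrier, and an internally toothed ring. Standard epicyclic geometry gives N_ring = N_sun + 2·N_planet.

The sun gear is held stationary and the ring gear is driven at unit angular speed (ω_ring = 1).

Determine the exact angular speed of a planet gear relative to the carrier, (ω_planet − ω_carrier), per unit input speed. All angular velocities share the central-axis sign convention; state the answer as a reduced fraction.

4/3

N_ring = 24 + 2·12 = 48
24(ω_s−ω_c) = −48(ω_r−ω_c),  ω_s=0, ω_r=1
24(0−ω_c) = −48(1−ω_c)  ⇒  72ω_c = 48  ⇒  ω_c = 2/3
sun–planet: 24·(0−2/3) = −12·(ω_p−ω_c)  ⇒  ω_p−ω_c = −(24/12)·(-2/3) = 4/3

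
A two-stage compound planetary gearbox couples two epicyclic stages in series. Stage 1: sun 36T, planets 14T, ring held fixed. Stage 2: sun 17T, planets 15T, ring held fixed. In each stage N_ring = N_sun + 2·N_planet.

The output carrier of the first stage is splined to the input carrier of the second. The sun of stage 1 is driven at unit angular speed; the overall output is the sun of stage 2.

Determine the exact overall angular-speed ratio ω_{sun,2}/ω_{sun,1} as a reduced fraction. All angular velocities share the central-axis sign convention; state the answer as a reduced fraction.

Stage 1: N_ring = 36 + 2·14 = 64
Stage 1: 36(ω_s−ω_c) = −64(ω_r−ω_c),  ω_r=0, ω_s=1
Stage 1: 36(1−ω_c) = −64(0−ω_c)  ⇒  100ω_c = 36  ⇒  ω_c = 9/25
  ⇒ ω_c¹/ω_s¹ = 9/25
Stage 2: N_ring = 17 + 2·15 = 47
Stage 2: 17(ω_s−ω_c) = −47(ω_r−ω_c),  ω_r=0, ω_c=1
Stage 2: ω_s = 1 − (47/17)(0−1) = 64/17
  ⇒ ω_s²/ω_c² = 64/17
Coupling ω_c² = ω_c¹ ⇒ overall = 9/25 × 64/17 = 576/425

576/425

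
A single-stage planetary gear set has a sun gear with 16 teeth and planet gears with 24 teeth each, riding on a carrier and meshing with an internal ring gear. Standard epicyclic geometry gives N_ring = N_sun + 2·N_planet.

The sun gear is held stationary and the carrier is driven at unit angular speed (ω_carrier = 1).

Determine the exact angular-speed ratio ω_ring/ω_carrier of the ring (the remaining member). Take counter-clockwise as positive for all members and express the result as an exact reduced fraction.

5/4

N_ring = 16 + 2·24 = 64
16(ω_s−ω_c) = −64(ω_r−ω_c),  ω_s=0, ω_c=1
ω_r = 1 − (16/64)(0−1) = 5/4
ω_r/ω_c = 5/4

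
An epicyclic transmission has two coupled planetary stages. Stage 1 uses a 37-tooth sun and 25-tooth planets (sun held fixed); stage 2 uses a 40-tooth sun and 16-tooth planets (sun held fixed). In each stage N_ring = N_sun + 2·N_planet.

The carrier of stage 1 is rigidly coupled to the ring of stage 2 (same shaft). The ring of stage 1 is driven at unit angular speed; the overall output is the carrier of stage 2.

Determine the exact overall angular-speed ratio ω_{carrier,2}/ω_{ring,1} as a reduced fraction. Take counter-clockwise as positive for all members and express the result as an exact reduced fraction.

Stage 1: N_ring = 37 + 2·25 = 87
Stage 1: 37(ω_s−ω_c) = −87(ω_r−ω_c),  ω_s=0, ω_r=1
Stage 1: 37(0−ω_c) = −87(1−ω_c)  ⇒  124ω_c = 87  ⇒  ω_c = 87/124
  ⇒ ω_c¹/ω_r¹ = 87/124
Stage 2: N_ring = 40 + 2·16 = 72
Stage 2: 40(ω_s−ω_c) = −72(ω_r−ω_c),  ω_s=0, ω_r=1
Stage 2: 40(0−ω_c) = −72(1−ω_c)  ⇒  112ω_c = 72  ⇒  ω_c = 9/14
  ⇒ ω_c²/ω_r² = 9/14
Coupling ω_r² = ω_c¹ ⇒ overall = 87/124 × 9/14 = 783/1736

783/1736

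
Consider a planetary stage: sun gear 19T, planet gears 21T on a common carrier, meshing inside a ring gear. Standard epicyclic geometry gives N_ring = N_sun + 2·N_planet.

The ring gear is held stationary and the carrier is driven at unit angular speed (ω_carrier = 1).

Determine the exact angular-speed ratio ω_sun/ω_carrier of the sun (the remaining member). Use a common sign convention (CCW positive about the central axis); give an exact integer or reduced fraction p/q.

N_ring = 19 + 2·21 = 61
19(ω_s−ω_c) = −61(ω_r−ω_c),  ω_r=0, ω_c=1
ω_s = 1 − (61/19)(0−1) = 80/19
ω_s/ω_c = 80/19

80/19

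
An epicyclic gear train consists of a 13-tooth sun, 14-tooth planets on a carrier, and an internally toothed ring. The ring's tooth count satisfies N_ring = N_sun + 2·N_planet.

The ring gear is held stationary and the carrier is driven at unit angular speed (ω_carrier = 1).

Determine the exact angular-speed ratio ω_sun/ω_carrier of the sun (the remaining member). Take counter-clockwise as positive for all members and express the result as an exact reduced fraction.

54/13

N_ring = 13 + 2·14 = 41
13(ω_s−ω_c) = −41(ω_r−ω_c),  ω_r=0, ω_c=1
ω_s = 1 − (41/13)(0−1) = 54/13
ω_s/ω_c = 54/13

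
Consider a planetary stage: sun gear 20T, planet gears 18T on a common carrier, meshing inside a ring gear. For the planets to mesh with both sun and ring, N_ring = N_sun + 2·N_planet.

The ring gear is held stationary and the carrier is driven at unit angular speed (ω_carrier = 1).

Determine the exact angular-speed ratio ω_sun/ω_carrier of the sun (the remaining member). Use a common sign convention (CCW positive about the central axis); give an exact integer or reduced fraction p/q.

N_ring = 20 + 2·18 = 56
20(ω_s−ω_c) = −56(ω_r−ω_c),  ω_r=0, ω_c=1
ω_s = 1 − (56/20)(0−1) = 19/5
ω_s/ω_c = 19/5

19/5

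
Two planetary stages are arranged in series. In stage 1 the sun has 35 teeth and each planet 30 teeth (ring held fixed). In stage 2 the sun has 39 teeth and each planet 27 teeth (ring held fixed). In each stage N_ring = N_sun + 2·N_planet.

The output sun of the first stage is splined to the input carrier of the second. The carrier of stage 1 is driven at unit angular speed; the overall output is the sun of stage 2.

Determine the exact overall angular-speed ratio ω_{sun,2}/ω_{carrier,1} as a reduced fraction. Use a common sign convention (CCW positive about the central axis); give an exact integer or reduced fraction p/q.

Stage 1: N_ring = 35 + 2·30 = 95
Stage 1: 35(ω_s−ω_c) = −95(ω_r−ω_c),  ω_r=0, ω_c=1
Stage 1: ω_s = 1 − (95/35)(0−1) = 26/7
  ⇒ ω_s¹/ω_c¹ = 26/7
Stage 2: N_ring = 39 + 2·27 = 93
Stage 2: 39(ω_s−ω_c) = −93(ω_r−ω_c),  ω_r=0, ω_c=1
Stage 2: ω_s = 1 − (93/39)(0−1) = 44/13
  ⇒ ω_s²/ω_c² = 44/13
Coupling ω_c² = ω_s¹ ⇒ overall = 26/7 × 44/13 = 88/7

88/7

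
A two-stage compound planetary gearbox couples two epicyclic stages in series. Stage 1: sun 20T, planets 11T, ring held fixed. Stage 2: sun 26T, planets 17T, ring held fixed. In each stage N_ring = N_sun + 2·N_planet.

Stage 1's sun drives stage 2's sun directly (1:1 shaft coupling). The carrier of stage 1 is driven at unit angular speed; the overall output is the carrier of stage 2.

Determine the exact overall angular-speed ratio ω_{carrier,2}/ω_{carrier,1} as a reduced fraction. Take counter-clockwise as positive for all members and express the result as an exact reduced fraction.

Stage 1: N_ring = 20 + 2·11 = 42
Stage 1: 20(ω_s−ω_c) = −42(ω_r−ω_c),  ω_r=0, ω_c=1
Stage 1: ω_s = 1 − (42/20)(0−1) = 31/10
  ⇒ ω_s¹/ω_c¹ = 31/10
Stage 2: N_ring = 26 + 2·17 = 60
Stage 2: 26(ω_s−ω_c) = −60(ω_r−ω_c),  ω_r=0, ω_s=1
Stage 2: 26(1−ω_c) = −60(0−ω_c)  ⇒  86ω_c = 26  ⇒  ω_c = 13/43
  ⇒ ω_c²/ω_s² = 13/43
Coupling ω_s² = ω_s¹ ⇒ overall = 31/10 × 13/43 = 403/430

403/430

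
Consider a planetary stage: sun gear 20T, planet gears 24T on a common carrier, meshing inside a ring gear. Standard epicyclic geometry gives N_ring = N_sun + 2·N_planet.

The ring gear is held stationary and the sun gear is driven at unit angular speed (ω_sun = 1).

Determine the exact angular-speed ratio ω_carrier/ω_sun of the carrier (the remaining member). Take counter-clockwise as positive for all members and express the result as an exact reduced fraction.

N_ring = 20 + 2·24 = 68
20(ω_s−ω_c) = −68(ω_r−ω_c),  ω_r=0, ω_s=1
20(1−ω_c) = −68(0−ω_c)  ⇒  88ω_c = 20  ⇒  ω_c = 5/22
ω_c/ω_s = 5/22

5/22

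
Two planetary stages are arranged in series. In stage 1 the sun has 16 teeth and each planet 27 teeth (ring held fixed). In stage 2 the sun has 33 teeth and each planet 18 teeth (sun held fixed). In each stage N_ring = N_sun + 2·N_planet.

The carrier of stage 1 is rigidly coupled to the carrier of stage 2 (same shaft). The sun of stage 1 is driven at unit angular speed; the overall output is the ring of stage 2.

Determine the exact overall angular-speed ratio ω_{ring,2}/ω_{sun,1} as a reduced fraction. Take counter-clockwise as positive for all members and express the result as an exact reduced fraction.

Stage 1: N_ring = 16 + 2·27 = 70
Stage 1: 16(ω_s−ω_c) = −70(ω_r−ω_c),  ω_r=0, ω_s=1
Stage 1: 16(1−ω_c) = −70(0−ω_c)  ⇒  86ω_c = 16  ⇒  ω_c = 8/43
  ⇒ ω_c¹/ω_s¹ = 8/43
Stage 2: N_ring = 33 + 2·18 = 69
Stage 2: 33(ω_s−ω_c) = −69(ω_r−ω_c),  ω_s=0, ω_c=1
Stage 2: ω_r = 1 − (33/69)(0−1) = 34/23
  ⇒ ω_r²/ω_c² = 34/23
Coupling ω_c² = ω_c¹ ⇒ overall = 8/43 × 34/23 = 272/989

272/989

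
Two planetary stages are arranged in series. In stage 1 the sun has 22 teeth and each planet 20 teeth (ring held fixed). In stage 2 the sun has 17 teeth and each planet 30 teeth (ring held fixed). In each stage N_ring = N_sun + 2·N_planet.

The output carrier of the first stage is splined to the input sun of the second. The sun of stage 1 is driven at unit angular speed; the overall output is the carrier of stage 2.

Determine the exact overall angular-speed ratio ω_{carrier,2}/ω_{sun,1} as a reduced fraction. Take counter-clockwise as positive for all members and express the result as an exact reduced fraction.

Stage 1: N_ring = 22 + 2·20 = 62
Stage 1: 22(ω_s−ω_c) = −62(ω_r−ω_c),  ω_r=0, ω_s=1
Stage 1: 22(1−ω_c) = −62(0−ω_c)  ⇒  84ω_c = 22  ⇒  ω_c = 11/42
  ⇒ ω_c¹/ω_s¹ = 11/42
Stage 2: N_ring = 17 + 2·30 = 77
Stage 2: 17(ω_s−ω_c) = −77(ω_r−ω_c),  ω_r=0, ω_s=1
Stage 2: 17(1−ω_c) = −77(0−ω_c)  ⇒  94ω_c = 17  ⇒  ω_c = 17/94
  ⇒ ω_c²/ω_s² = 17/94
Coupling ω_s² = ω_c¹ ⇒ overall = 11/42 × 17/94 = 187/3948

187/3948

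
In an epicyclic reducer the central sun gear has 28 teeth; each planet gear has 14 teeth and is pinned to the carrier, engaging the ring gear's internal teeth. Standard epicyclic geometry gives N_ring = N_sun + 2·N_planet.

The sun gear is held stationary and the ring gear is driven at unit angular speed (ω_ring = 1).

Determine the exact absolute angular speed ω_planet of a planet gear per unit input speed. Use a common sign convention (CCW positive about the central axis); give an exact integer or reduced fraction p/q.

2

N_ring = 28 + 2·14 = 56
28(ω_s−ω_c) = −56(ω_r−ω_c),  ω_s=0, ω_r=1
28(0−ω_c) = −56(1−ω_c)  ⇒  84ω_c = 56  ⇒  ω_c = 2/3
sun–planet: 28·(0−2/3) = −14·(ω_p−ω_c)  ⇒  ω_p−ω_c = −(28/14)·(-2/3) = 4/3
ω_p = 2/3 + 4/3 = 2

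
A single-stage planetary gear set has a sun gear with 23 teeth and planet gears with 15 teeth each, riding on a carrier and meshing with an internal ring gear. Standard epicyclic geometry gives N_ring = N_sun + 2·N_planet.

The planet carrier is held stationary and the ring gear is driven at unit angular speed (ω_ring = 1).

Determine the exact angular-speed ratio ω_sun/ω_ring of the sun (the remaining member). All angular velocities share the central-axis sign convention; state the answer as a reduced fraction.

-53/23

N_ring = 23 + 2·15 = 53
23(ω_s−ω_c) = −53(ω_r−ω_c),  ω_c=0, ω_r=1
ω_s = 0 − (53/23)(1−0) = -53/23
ω_s/ω_r = -53/23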